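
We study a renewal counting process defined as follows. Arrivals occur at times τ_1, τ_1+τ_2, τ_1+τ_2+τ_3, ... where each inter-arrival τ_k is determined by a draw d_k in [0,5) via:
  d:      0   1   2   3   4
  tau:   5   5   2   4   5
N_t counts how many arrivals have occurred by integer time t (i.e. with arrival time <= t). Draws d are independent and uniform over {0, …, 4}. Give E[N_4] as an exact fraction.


Inter-arrival values over d=0..4: [5, 5, 2, 4, 5]
Each d has probability 1/5, so the pmf of τ is: f(2) = 1/5, f(4) = 1/5, f(5) = 3/5
Renewal equation for m(n) = E[N_n]: condition on τ_1 = k (if k <= n, one arrival plus a fresh copy on the remaining n−k steps): m(n) = F(n) + Σ_{k<=n} f(k)·m(n−k), where F(n) = P(τ <= n) and m(0) = 0
m(1) = F(1) = 0
m(2) = F(2) = 1/5
m(3) = F(3) = 1/5
m(4) = F(4) + f(2)·m(2) = 2/5 + 1/5·1/5 = 11/25
E[N_4] = m(4) = 11/25

11/25


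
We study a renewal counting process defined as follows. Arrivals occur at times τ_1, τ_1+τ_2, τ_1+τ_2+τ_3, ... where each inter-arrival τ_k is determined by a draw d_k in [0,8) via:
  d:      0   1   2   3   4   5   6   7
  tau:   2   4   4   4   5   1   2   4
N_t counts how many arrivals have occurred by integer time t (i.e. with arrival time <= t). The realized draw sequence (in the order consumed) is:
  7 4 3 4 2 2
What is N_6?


1

draw d_1=7: τ_1=4, arrival time A_1=4
draw d_2=4: τ_2=5, arrival time A_2=9
draw d_3=3: τ_3=4, arrival time A_3=13
draw d_4=4: τ_4=5, arrival time A_4=18
draw d_5=2: τ_5=4, arrival time A_5=22
draw d_6=2: τ_6=4, arrival time A_6=26
N_t over t=0..6: 0:0 1:0 2:0 3:0 4:1 5:1 6:1


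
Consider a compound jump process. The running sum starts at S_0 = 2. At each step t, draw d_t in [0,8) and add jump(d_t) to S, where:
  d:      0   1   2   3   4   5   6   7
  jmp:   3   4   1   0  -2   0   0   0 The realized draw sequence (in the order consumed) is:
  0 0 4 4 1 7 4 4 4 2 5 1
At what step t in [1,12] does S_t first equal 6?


t=0: S=2, d=0, jump=3, S_1=5
t=1: S=5, d=0, jump=3, S_2=8
t=2: S=8, d=4, jump=-2, S_3=6
t=3: S=6, d=4, jump=-2, S_4=4
t=4: S=4, d=1, jump=4, S_5=8
t=5: S=8, d=7, jump=0, S_6=8
t=6: S=8, d=4, jump=-2, S_7=6
t=7: S=6, d=4, jump=-2, S_8=4
t=8: S=4, d=4, jump=-2, S_9=2
t=9: S=2, d=2, jump=1, S_10=3
t=10: S=3, d=5, jump=0, S_11=3
t=11: S=3, d=1, jump=4, S_12=7

3


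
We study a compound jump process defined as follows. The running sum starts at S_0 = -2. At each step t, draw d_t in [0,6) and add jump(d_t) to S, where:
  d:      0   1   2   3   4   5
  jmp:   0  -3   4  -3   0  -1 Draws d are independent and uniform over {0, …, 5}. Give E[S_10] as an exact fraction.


Outcome values over d=0..5: [0, -3, 4, -3, 0, -1]
Σy = -3, Σy² = 35, M = 6
μ = -3/6 = -1/2,  σ² = 35/6 − (-1/2)² = 67/12
E[S_10] = -2 + 10·(-1/2) = -7

-7


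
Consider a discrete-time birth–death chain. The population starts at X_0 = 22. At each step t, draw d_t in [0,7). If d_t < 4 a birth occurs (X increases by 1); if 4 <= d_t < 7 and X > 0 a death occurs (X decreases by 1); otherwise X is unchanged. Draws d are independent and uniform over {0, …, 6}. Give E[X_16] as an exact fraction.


X can drop by at most 1 per step and X_0 = 22 > T = 16, so X_t >= 22 − t >= 6 > 0 for every t <= 16: the floor at 0 (the 'and X > 0' condition) never binds. Hence X_16 = X_0 + Σ_{t<16} Y_t with i.i.d. increments Y_t = y(d_t) ∈ {+1, −1, 0}.
Outcome values over d=0..6: [1, 1, 1, 1, -1, -1, -1]
Σy = 1, Σy² = 7, M = 7
μ = 1/7 = 1/7,  σ² = 7/7 − (1/7)² = 48/49
E[X_16] = 22 + 16·(1/7) = 170/7

170/7


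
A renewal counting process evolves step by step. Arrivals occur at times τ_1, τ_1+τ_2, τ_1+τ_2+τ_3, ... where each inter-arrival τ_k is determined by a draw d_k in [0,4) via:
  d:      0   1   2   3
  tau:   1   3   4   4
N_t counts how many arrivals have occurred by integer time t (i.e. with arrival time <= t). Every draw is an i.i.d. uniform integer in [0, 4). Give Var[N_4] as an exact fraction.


13831/65536

Inter-arrival values over d=0..3: [1, 3, 4, 4]
Each d has probability 1/4, so the pmf of τ is: f(1) = 1/4, f(3) = 1/4, f(4) = 1/2
Let p_n(j) = P(N_n = j), with p_0 = [1]. Condition on τ_1: p_n(0) = P(τ > n), and for j >= 1, p_n(j) = Σ_{k<=n} f(k)·p_{n−k}(j−1)
p_1 = [3/4, 1/4]  (j = 0..1)
p_2 = [3/4, 3/16, 1/16]  (j = 0..2)
p_3 = [1/2, 7/16, 3/64, 1/64]  (j = 0..3)
p_4 = [0, 13/16, 11/64, 3/256, 1/256]  (j = 0..4)
E[N_4] = Σ j·p_4(j) = 309/256;  E[N_4²] = Σ j²·p_4(j) = 427/256
Var[N_4] = 427/256 − (309/256)² = 13831/65536


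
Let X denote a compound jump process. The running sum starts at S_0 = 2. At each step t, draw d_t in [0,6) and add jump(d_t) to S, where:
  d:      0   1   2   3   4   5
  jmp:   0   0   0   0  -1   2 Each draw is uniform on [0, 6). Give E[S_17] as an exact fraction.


29/6

Outcome values over d=0..5: [0, 0, 0, 0, -1, 2]
Σy = 1, Σy² = 5, M = 6
μ = 1/6 = 1/6,  σ² = 5/6 − (1/6)² = 29/36
E[S_17] = 2 + 17·(1/6) = 29/6


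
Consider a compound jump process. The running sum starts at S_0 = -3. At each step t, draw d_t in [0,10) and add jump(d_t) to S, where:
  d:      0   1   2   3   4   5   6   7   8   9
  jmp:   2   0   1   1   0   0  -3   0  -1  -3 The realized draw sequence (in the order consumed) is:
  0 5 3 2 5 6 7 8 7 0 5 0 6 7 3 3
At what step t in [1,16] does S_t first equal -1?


1

t=0: S=-3, d=0, jump=2, S_1=-1
t=1: S=-1, d=5, jump=0, S_2=-1
t=2: S=-1, d=3, jump=1, S_3=0
t=3: S=0, d=2, jump=1, S_4=1
t=4: S=1, d=5, jump=0, S_5=1
t=5: S=1, d=6, jump=-3, S_6=-2
t=6: S=-2, d=7, jump=0, S_7=-2
t=7: S=-2, d=8, jump=-1, S_8=-3
t=8: S=-3, d=7, jump=0, S_9=-3
t=9: S=-3, d=0, jump=2, S_10=-1
t=10: S=-1, d=5, jump=0, S_11=-1
t=11: S=-1, d=0, jump=2, S_12=1
t=12: S=1, d=6, jump=-3, S_13=-2
t=13: S=-2, d=7, jump=0, S_14=-2
t=14: S=-2, d=3, jump=1, S_15=-1
t=15: S=-1, d=3, jump=1, S_16=0


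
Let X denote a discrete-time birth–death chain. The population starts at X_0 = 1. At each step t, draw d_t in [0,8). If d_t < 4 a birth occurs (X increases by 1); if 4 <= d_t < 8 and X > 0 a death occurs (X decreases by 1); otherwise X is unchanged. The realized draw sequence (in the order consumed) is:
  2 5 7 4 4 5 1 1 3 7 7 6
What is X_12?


t=0: X=1, d=2 → birth, X_1=2
t=1: X=2, d=5 → death, X_2=1
t=2: X=1, d=7 → death, X_3=0
t=3: X=0, d=4 → hold, X_4=0
t=4: X=0, d=4 → hold, X_5=0
t=5: X=0, d=5 → hold, X_6=0
t=6: X=0, d=1 → birth, X_7=1
t=7: X=1, d=1 → birth, X_8=2
t=8: X=2, d=3 → birth, X_9=3
t=9: X=3, d=7 → death, X_10=2
t=10: X=2, d=7 → death, X_11=1
t=11: X=1, d=6 → death, X_12=0

0


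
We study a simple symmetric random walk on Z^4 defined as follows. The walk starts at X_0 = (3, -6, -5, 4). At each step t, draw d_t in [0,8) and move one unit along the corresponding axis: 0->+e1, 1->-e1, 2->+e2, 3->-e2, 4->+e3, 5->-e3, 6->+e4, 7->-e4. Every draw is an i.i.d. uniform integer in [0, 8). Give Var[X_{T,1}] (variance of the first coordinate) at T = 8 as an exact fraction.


Outcome values over d=0..7: [1, -1, 0, 0, 0, 0, 0, 0]
Σy = 0, Σy² = 2, M = 8
μ = 0/8 = 0,  σ² = 2/8 − (0)² = 1/4
Independent increments: Var[X_8] = 8·σ² = 8·(1/4) = 2

2


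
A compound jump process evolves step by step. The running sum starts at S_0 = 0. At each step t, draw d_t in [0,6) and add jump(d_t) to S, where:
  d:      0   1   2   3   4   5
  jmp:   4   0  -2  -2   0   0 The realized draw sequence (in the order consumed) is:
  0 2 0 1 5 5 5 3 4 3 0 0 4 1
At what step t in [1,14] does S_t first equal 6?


t=0: S=0, d=0, jump=4, S_1=4
t=1: S=4, d=2, jump=-2, S_2=2
t=2: S=2, d=0, jump=4, S_3=6
t=3: S=6, d=1, jump=0, S_4=6
t=4: S=6, d=5, jump=0, S_5=6
t=5: S=6, d=5, jump=0, S_6=6
t=6: S=6, d=5, jump=0, S_7=6
t=7: S=6, d=3, jump=-2, S_8=4
t=8: S=4, d=4, jump=0, S_9=4
t=9: S=4, d=3, jump=-2, S_10=2
t=10: S=2, d=0, jump=4, S_11=6
t=11: S=6, d=0, jump=4, S_12=10
t=12: S=10, d=4, jump=0, S_13=10
t=13: S=10, d=1, jump=0, S_14=10

3


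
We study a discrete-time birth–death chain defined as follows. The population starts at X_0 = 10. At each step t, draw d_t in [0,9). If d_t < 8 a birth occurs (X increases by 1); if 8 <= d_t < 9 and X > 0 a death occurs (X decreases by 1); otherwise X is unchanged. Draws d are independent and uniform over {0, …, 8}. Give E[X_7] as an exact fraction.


X can drop by at most 1 per step and X_0 = 10 > T = 7, so X_t >= 10 − t >= 3 > 0 for every t <= 7: the floor at 0 (the 'and X > 0' condition) never binds. Hence X_7 = X_0 + Σ_{t<7} Y_t with i.i.d. increments Y_t = y(d_t) ∈ {+1, −1, 0}.
Outcome values over d=0..8: [1, 1, 1, 1, 1, 1, 1, 1, -1]
Σy = 7, Σy² = 9, M = 9
μ = 7/9 = 7/9,  σ² = 9/9 − (7/9)² = 32/81
E[X_7] = 10 + 7·(7/9) = 139/9

139/9


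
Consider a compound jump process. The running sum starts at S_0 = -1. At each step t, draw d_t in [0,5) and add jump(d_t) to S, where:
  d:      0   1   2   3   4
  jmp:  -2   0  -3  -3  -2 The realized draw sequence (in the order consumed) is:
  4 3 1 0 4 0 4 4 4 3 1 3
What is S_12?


-24

t=0: S=-1, d=4, jump=-2, S_1=-3
t=1: S=-3, d=3, jump=-3, S_2=-6
t=2: S=-6, d=1, jump=0, S_3=-6
t=3: S=-6, d=0, jump=-2, S_4=-8
t=4: S=-8, d=4, jump=-2, S_5=-10
t=5: S=-10, d=0, jump=-2, S_6=-12
t=6: S=-12, d=4, jump=-2, S_7=-14
t=7: S=-14, d=4, jump=-2, S_8=-16
t=8: S=-16, d=4, jump=-2, S_9=-18
t=9: S=-18, d=3, jump=-3, S_10=-21
t=10: S=-21, d=1, jump=0, S_11=-21
t=11: S=-21, d=3, jump=-3, S_12=-24


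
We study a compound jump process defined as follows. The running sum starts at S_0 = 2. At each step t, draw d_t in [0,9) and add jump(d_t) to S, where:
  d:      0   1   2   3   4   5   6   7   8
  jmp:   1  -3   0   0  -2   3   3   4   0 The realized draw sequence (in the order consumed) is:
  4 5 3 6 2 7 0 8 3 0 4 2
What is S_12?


t=0: S=2, d=4, jump=-2, S_1=0
t=1: S=0, d=5, jump=3, S_2=3
t=2: S=3, d=3, jump=0, S_3=3
t=3: S=3, d=6, jump=3, S_4=6
t=4: S=6, d=2, jump=0, S_5=6
t=5: S=6, d=7, jump=4, S_6=10
t=6: S=10, d=0, jump=1, S_7=11
t=7: S=11, d=8, jump=0, S_8=11
t=8: S=11, d=3, jump=0, S_9=11
t=9: S=11, d=0, jump=1, S_10=12
t=10: S=12, d=4, jump=-2, S_11=10
t=11: S=10, d=2, jump=0, S_12=10

10


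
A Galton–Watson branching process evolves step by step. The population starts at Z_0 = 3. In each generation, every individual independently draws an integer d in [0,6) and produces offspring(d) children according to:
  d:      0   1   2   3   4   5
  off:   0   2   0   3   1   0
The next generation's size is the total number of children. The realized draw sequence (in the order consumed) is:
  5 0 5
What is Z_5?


gen 0: Z_0=3, draws=[5, 0, 5], offspring=[0, 0, 0], Z_1=0
gen 1: Z_1=0, draws=[], offspring=[], Z_2=0
gen 2: Z_2=0, draws=[], offspring=[], Z_3=0
gen 3: Z_3=0, draws=[], offspring=[], Z_4=0
gen 4: Z_4=0, draws=[], offspring=[], Z_5=0

0


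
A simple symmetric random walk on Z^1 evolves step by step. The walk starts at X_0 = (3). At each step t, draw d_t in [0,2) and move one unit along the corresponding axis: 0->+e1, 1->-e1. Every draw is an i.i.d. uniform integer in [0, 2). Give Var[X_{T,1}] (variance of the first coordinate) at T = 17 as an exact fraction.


Outcome values over d=0..1: [1, -1]
Σy = 0, Σy² = 2, M = 2
μ = 0/2 = 0,  σ² = 2/2 − (0)² = 1
Independent increments: Var[X_17] = 17·σ² = 17·(1) = 17

17


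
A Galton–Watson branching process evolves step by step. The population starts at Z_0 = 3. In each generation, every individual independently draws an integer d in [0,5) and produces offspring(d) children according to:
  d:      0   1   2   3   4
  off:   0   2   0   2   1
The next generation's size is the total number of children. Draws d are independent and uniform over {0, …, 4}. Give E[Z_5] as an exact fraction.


3

Outcome values over d=0..4: [0, 2, 0, 2, 1]
Σy = 5, Σy² = 9, M = 5
μ = 5/5 = 1,  σ² = 9/5 − (1)² = 4/5
E[Z_0] = 3
E[Z_1] = 1·E[Z_0] = 3
E[Z_2] = 1·E[Z_1] = 3
E[Z_3] = 1·E[Z_2] = 3
E[Z_4] = 1·E[Z_3] = 3
E[Z_5] = 1·E[Z_4] = 3


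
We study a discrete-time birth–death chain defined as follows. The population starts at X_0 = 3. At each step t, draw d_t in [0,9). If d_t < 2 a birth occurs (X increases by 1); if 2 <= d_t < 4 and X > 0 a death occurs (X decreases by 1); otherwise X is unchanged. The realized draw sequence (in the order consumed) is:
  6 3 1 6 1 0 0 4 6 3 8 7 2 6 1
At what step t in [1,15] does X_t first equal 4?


5

t=0: X=3, d=6 → hold, X_1=3
t=1: X=3, d=3 → death, X_2=2
t=2: X=2, d=1 → birth, X_3=3
t=3: X=3, d=6 → hold, X_4=3
t=4: X=3, d=1 → birth, X_5=4
t=5: X=4, d=0 → birth, X_6=5
t=6: X=5, d=0 → birth, X_7=6
t=7: X=6, d=4 → hold, X_8=6
t=8: X=6, d=6 → hold, X_9=6
t=9: X=6, d=3 → death, X_10=5
t=10: X=5, d=8 → hold, X_11=5
t=11: X=5, d=7 → hold, X_12=5
t=12: X=5, d=2 → death, X_13=4
t=13: X=4, d=6 → hold, X_14=4
t=14: X=4, d=1 → birth, X_15=5


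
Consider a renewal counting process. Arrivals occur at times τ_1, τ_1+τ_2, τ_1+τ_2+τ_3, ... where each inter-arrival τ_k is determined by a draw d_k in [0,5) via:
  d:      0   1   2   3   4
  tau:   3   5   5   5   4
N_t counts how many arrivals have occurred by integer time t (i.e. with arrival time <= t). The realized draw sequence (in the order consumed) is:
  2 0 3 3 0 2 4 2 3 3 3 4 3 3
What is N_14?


draw d_1=2: τ_1=5, arrival time A_1=5
draw d_2=0: τ_2=3, arrival time A_2=8
draw d_3=3: τ_3=5, arrival time A_3=13
draw d_4=3: τ_4=5, arrival time A_4=18
draw d_5=0: τ_5=3, arrival time A_5=21
draw d_6=2: τ_6=5, arrival time A_6=26
draw d_7=4: τ_7=4, arrival time A_7=30
draw d_8=2: τ_8=5, arrival time A_8=35
draw d_9=3: τ_9=5, arrival time A_9=40
draw d_10=3: τ_10=5, arrival time A_10=45
draw d_11=3: τ_11=5, arrival time A_11=50
draw d_12=4: τ_12=4, arrival time A_12=54
draw d_13=3: τ_13=5, arrival time A_13=59
draw d_14=3: τ_14=5, arrival time A_14=64
N_t over t=0..14: 0:0 1:0 2:0 3:0 4:0 5:1 6:1 7:1 8:2 9:2 10:2 11:2 12:2 13:3 14:3

3


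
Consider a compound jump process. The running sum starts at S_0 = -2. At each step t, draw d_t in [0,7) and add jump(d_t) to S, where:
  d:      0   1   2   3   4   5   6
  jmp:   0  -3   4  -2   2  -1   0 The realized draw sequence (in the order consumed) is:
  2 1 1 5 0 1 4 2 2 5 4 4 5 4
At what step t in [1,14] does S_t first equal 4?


13

t=0: S=-2, d=2, jump=4, S_1=2
t=1: S=2, d=1, jump=-3, S_2=-1
t=2: S=-1, d=1, jump=-3, S_3=-4
t=3: S=-4, d=5, jump=-1, S_4=-5
t=4: S=-5, d=0, jump=0, S_5=-5
t=5: S=-5, d=1, jump=-3, S_6=-8
t=6: S=-8, d=4, jump=2, S_7=-6
t=7: S=-6, d=2, jump=4, S_8=-2
t=8: S=-2, d=2, jump=4, S_9=2
t=9: S=2, d=5, jump=-1, S_10=1
t=10: S=1, d=4, jump=2, S_11=3
t=11: S=3, d=4, jump=2, S_12=5
t=12: S=5, d=5, jump=-1, S_13=4
t=13: S=4, d=4, jump=2, S_14=6


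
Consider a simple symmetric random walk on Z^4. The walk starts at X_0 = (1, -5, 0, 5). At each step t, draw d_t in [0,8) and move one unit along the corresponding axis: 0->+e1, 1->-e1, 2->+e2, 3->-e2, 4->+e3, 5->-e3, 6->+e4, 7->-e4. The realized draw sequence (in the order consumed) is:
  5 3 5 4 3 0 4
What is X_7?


(2, -7, 0, 5)

t=0: X=(1, -5, 0, 5), d=5 → -e3, X_1=(1, -5, -1, 5)
t=1: X=(1, -5, -1, 5), d=3 → -e2, X_2=(1, -6, -1, 5)
t=2: X=(1, -6, -1, 5), d=5 → -e3, X_3=(1, -6, -2, 5)
t=3: X=(1, -6, -2, 5), d=4 → +e3, X_4=(1, -6, -1, 5)
t=4: X=(1, -6, -1, 5), d=3 → -e2, X_5=(1, -7, -1, 5)
t=5: X=(1, -7, -1, 5), d=0 → +e1, X_6=(2, -7, -1, 5)
t=6: X=(2, -7, -1, 5), d=4 → +e3, X_7=(2, -7, 0, 5)


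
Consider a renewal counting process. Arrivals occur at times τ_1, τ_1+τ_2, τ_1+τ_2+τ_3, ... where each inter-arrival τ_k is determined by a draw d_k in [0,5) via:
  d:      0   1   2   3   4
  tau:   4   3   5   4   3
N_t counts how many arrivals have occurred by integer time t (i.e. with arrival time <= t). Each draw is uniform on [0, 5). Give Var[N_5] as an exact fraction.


0

Inter-arrival values over d=0..4: [4, 3, 5, 4, 3]
Each d has probability 1/5, so the pmf of τ is: f(3) = 2/5, f(4) = 2/5, f(5) = 1/5
Let p_n(j) = P(N_n = j), with p_0 = [1]. Condition on τ_1: p_n(0) = P(τ > n), and for j >= 1, p_n(j) = Σ_{k<=n} f(k)·p_{n−k}(j−1)
p_1 = [1]  (j = 0)
p_2 = [1]  (j = 0)
p_3 = [3/5, 2/5]  (j = 0..1)
p_4 = [1/5, 4/5]  (j = 0..1)
p_5 = [0, 1]  (j = 0..1)
E[N_5] = Σ j·p_5(j) = 1;  E[N_5²] = Σ j²·p_5(j) = 1
Var[N_5] = 1 − (1)² = 0


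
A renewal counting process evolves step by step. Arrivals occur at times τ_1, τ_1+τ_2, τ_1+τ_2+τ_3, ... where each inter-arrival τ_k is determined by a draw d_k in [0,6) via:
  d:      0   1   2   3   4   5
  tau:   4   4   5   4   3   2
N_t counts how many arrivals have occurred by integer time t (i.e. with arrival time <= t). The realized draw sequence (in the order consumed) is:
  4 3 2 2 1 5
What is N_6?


1

draw d_1=4: τ_1=3, arrival time A_1=3
draw d_2=3: τ_2=4, arrival time A_2=7
draw d_3=2: τ_3=5, arrival time A_3=12
draw d_4=2: τ_4=5, arrival time A_4=17
draw d_5=1: τ_5=4, arrival time A_5=21
draw d_6=5: τ_6=2, arrival time A_6=23
N_t over t=0..6: 0:0 1:0 2:0 3:1 4:1 5:1 6:1


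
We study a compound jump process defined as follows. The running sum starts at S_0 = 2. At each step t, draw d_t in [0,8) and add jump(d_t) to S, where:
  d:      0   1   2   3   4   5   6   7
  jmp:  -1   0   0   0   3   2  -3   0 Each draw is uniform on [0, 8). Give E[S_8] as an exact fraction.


Outcome values over d=0..7: [-1, 0, 0, 0, 3, 2, -3, 0]
Σy = 1, Σy² = 23, M = 8
μ = 1/8 = 1/8,  σ² = 23/8 − (1/8)² = 183/64
E[S_8] = 2 + 8·(1/8) = 3

3


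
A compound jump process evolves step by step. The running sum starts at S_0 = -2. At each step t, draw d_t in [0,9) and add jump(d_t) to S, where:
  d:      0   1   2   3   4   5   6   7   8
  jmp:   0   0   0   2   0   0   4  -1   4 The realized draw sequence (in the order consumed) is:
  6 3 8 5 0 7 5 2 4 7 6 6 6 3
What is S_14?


t=0: S=-2, d=6, jump=4, S_1=2
t=1: S=2, d=3, jump=2, S_2=4
t=2: S=4, d=8, jump=4, S_3=8
t=3: S=8, d=5, jump=0, S_4=8
t=4: S=8, d=0, jump=0, S_5=8
t=5: S=8, d=7, jump=-1, S_6=7
t=6: S=7, d=5, jump=0, S_7=7
t=7: S=7, d=2, jump=0, S_8=7
t=8: S=7, d=4, jump=0, S_9=7
t=9: S=7, d=7, jump=-1, S_10=6
t=10: S=6, d=6, jump=4, S_11=10
t=11: S=10, d=6, jump=4, S_12=14
t=12: S=14, d=6, jump=4, S_13=18
t=13: S=18, d=3, jump=2, S_14=20

20


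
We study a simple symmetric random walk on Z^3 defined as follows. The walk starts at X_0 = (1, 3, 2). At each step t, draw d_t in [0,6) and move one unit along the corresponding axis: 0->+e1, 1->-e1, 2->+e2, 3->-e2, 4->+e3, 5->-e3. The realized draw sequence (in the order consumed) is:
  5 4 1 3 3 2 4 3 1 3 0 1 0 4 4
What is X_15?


t=0: X=(1, 3, 2), d=5 → -e3, X_1=(1, 3, 1)
t=1: X=(1, 3, 1), d=4 → +e3, X_2=(1, 3, 2)
t=2: X=(1, 3, 2), d=1 → -e1, X_3=(0, 3, 2)
t=3: X=(0, 3, 2), d=3 → -e2, X_4=(0, 2, 2)
t=4: X=(0, 2, 2), d=3 → -e2, X_5=(0, 1, 2)
t=5: X=(0, 1, 2), d=2 → +e2, X_6=(0, 2, 2)
t=6: X=(0, 2, 2), d=4 → +e3, X_7=(0, 2, 3)
t=7: X=(0, 2, 3), d=3 → -e2, X_8=(0, 1, 3)
t=8: X=(0, 1, 3), d=1 → -e1, X_9=(-1, 1, 3)
t=9: X=(-1, 1, 3), d=3 → -e2, X_10=(-1, 0, 3)
t=10: X=(-1, 0, 3), d=0 → +e1, X_11=(0, 0, 3)
t=11: X=(0, 0, 3), d=1 → -e1, X_12=(-1, 0, 3)
t=12: X=(-1, 0, 3), d=0 → +e1, X_13=(0, 0, 3)
t=13: X=(0, 0, 3), d=4 → +e3, X_14=(0, 0, 4)
t=14: X=(0, 0, 4), d=4 → +e3, X_15=(0, 0, 5)

(0, 0, 5)


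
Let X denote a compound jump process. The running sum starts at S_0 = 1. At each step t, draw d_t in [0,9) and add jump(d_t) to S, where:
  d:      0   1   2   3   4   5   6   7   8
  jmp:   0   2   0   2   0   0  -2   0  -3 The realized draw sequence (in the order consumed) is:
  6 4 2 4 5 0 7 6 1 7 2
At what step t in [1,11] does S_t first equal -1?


1

t=0: S=1, d=6, jump=-2, S_1=-1
t=1: S=-1, d=4, jump=0, S_2=-1
t=2: S=-1, d=2, jump=0, S_3=-1
t=3: S=-1, d=4, jump=0, S_4=-1
t=4: S=-1, d=5, jump=0, S_5=-1
t=5: S=-1, d=0, jump=0, S_6=-1
t=6: S=-1, d=7, jump=0, S_7=-1
t=7: S=-1, d=6, jump=-2, S_8=-3
t=8: S=-3, d=1, jump=2, S_9=-1
t=9: S=-1, d=7, jump=0, S_10=-1
t=10: S=-1, d=2, jump=0, S_11=-1


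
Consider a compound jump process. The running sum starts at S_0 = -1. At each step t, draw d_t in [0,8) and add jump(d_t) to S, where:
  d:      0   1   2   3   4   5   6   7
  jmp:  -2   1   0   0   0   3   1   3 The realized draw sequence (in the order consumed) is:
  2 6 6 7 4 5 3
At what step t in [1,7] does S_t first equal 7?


t=0: S=-1, d=2, jump=0, S_1=-1
t=1: S=-1, d=6, jump=1, S_2=0
t=2: S=0, d=6, jump=1, S_3=1
t=3: S=1, d=7, jump=3, S_4=4
t=4: S=4, d=4, jump=0, S_5=4
t=5: S=4, d=5, jump=3, S_6=7
t=6: S=7, d=3, jump=0, S_7=7

6


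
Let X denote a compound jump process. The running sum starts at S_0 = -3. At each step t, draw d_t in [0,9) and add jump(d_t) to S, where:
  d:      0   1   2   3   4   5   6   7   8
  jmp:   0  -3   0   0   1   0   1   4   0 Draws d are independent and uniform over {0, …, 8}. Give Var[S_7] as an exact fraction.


Outcome values over d=0..8: [0, -3, 0, 0, 1, 0, 1, 4, 0]
Σy = 3, Σy² = 27, M = 9
μ = 3/9 = 1/3,  σ² = 27/9 − (1/3)² = 26/9
Independent increments: Var[S_7] = 7·σ² = 7·(26/9) = 182/9

182/9


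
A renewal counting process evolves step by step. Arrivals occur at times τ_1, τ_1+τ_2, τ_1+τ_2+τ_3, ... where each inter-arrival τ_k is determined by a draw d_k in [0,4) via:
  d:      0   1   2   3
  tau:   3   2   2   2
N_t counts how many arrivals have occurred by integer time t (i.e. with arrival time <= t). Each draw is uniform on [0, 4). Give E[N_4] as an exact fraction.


25/16

Inter-arrival values over d=0..3: [3, 2, 2, 2]
Each d has probability 1/4, so the pmf of τ is: f(2) = 3/4, f(3) = 1/4
Renewal equation for m(n) = E[N_n]: condition on τ_1 = k (if k <= n, one arrival plus a fresh copy on the remaining n−k steps): m(n) = F(n) + Σ_{k<=n} f(k)·m(n−k), where F(n) = P(τ <= n) and m(0) = 0
m(1) = F(1) = 0
m(2) = F(2) = 3/4
m(3) = F(3) = 1
m(4) = F(4) + f(2)·m(2) = 1 + 3/4·3/4 = 25/16
E[N_4] = m(4) = 25/16


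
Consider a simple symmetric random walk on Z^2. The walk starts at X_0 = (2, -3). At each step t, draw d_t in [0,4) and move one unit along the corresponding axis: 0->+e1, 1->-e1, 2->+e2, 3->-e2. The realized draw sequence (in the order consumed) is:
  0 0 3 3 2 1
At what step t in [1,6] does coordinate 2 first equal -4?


t=0: X=(2, -3), d=0 → +e1, X_1=(3, -3)
t=1: X=(3, -3), d=0 → +e1, X_2=(4, -3)
t=2: X=(4, -3), d=3 → -e2, X_3=(4, -4)
t=3: X=(4, -4), d=3 → -e2, X_4=(4, -5)
t=4: X=(4, -5), d=2 → +e2, X_5=(4, -4)
t=5: X=(4, -4), d=1 → -e1, X_6=(3, -4)

3


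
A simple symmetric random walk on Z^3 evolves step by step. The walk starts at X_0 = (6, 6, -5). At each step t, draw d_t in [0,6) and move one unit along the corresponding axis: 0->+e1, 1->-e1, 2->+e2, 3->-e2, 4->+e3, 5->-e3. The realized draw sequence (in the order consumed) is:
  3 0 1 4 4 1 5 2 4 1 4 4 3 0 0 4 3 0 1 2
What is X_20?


t=0: X=(6, 6, -5), d=3 → -e2, X_1=(6, 5, -5)
t=1: X=(6, 5, -5), d=0 → +e1, X_2=(7, 5, -5)
t=2: X=(7, 5, -5), d=1 → -e1, X_3=(6, 5, -5)
t=3: X=(6, 5, -5), d=4 → +e3, X_4=(6, 5, -4)
t=4: X=(6, 5, -4), d=4 → +e3, X_5=(6, 5, -3)
t=5: X=(6, 5, -3), d=1 → -e1, X_6=(5, 5, -3)
t=6: X=(5, 5, -3), d=5 → -e3, X_7=(5, 5, -4)
t=7: X=(5, 5, -4), d=2 → +e2, X_8=(5, 6, -4)
t=8: X=(5, 6, -4), d=4 → +e3, X_9=(5, 6, -3)
t=9: X=(5, 6, -3), d=1 → -e1, X_10=(4, 6, -3)
t=10: X=(4, 6, -3), d=4 → +e3, X_11=(4, 6, -2)
t=11: X=(4, 6, -2), d=4 → +e3, X_12=(4, 6, -1)
t=12: X=(4, 6, -1), d=3 → -e2, X_13=(4, 5, -1)
t=13: X=(4, 5, -1), d=0 → +e1, X_14=(5, 5, -1)
t=14: X=(5, 5, -1), d=0 → +e1, X_15=(6, 5, -1)
t=15: X=(6, 5, -1), d=4 → +e3, X_16=(6, 5, 0)
t=16: X=(6, 5, 0), d=3 → -e2, X_17=(6, 4, 0)
t=17: X=(6, 4, 0), d=0 → +e1, X_18=(7, 4, 0)
t=18: X=(7, 4, 0), d=1 → -e1, X_19=(6, 4, 0)
t=19: X=(6, 4, 0), d=2 → +e2, X_20=(6, 5, 0)

(6, 5, 0)


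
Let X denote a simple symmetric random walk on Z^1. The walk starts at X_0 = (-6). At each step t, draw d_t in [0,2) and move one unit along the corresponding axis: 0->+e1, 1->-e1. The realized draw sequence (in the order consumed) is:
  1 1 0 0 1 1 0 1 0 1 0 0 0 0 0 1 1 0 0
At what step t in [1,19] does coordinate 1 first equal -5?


13

t=0: X=(-6), d=1 → -e1, X_1=(-7)
t=1: X=(-7), d=1 → -e1, X_2=(-8)
t=2: X=(-8), d=0 → +e1, X_3=(-7)
t=3: X=(-7), d=0 → +e1, X_4=(-6)
t=4: X=(-6), d=1 → -e1, X_5=(-7)
t=5: X=(-7), d=1 → -e1, X_6=(-8)
t=6: X=(-8), d=0 → +e1, X_7=(-7)
t=7: X=(-7), d=1 → -e1, X_8=(-8)
t=8: X=(-8), d=0 → +e1, X_9=(-7)
t=9: X=(-7), d=1 → -e1, X_10=(-8)
t=10: X=(-8), d=0 → +e1, X_11=(-7)
t=11: X=(-7), d=0 → +e1, X_12=(-6)
t=12: X=(-6), d=0 → +e1, X_13=(-5)
t=13: X=(-5), d=0 → +e1, X_14=(-4)
t=14: X=(-4), d=0 → +e1, X_15=(-3)
t=15: X=(-3), d=1 → -e1, X_16=(-4)
t=16: X=(-4), d=1 → -e1, X_17=(-5)
t=17: X=(-5), d=0 → +e1, X_18=(-4)
t=18: X=(-4), d=0 → +e1, X_19=(-3)


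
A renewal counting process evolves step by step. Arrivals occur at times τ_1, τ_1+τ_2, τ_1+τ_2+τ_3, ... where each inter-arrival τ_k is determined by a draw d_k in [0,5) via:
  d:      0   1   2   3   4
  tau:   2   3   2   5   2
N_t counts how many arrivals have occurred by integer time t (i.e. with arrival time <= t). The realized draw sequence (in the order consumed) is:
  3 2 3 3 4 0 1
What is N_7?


2

draw d_1=3: τ_1=5, arrival time A_1=5
draw d_2=2: τ_2=2, arrival time A_2=7
draw d_3=3: τ_3=5, arrival time A_3=12
draw d_4=3: τ_4=5, arrival time A_4=17
draw d_5=4: τ_5=2, arrival time A_5=19
draw d_6=0: τ_6=2, arrival time A_6=21
draw d_7=1: τ_7=3, arrival time A_7=24
N_t over t=0..7: 0:0 1:0 2:0 3:0 4:0 5:1 6:1 7:2


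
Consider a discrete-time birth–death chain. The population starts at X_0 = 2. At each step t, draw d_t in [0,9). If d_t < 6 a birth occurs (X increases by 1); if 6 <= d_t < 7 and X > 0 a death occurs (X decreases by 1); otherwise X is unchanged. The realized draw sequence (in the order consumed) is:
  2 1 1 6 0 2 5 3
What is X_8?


8

t=0: X=2, d=2 → birth, X_1=3
t=1: X=3, d=1 → birth, X_2=4
t=2: X=4, d=1 → birth, X_3=5
t=3: X=5, d=6 → death, X_4=4
t=4: X=4, d=0 → birth, X_5=5
t=5: X=5, d=2 → birth, X_6=6
t=6: X=6, d=5 → birth, X_7=7
t=7: X=7, d=3 → birth, X_8=8


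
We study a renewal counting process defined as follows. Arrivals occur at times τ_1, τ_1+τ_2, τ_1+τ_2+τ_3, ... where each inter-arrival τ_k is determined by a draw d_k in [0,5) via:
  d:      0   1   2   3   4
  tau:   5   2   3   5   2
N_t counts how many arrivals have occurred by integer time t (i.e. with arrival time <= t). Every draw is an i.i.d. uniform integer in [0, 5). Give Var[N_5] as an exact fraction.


136/625

Inter-arrival values over d=0..4: [5, 2, 3, 5, 2]
Each d has probability 1/5, so the pmf of τ is: f(2) = 2/5, f(3) = 1/5, f(5) = 2/5
Let p_n(j) = P(N_n = j), with p_0 = [1]. Condition on τ_1: p_n(0) = P(τ > n), and for j >= 1, p_n(j) = Σ_{k<=n} f(k)·p_{n−k}(j−1)
p_1 = [1]  (j = 0)
p_2 = [3/5, 2/5]  (j = 0..1)
p_3 = [2/5, 3/5]  (j = 0..1)
p_4 = [2/5, 11/25, 4/25]  (j = 0..2)
p_5 = [0, 17/25, 8/25]  (j = 0..2)
E[N_5] = Σ j·p_5(j) = 33/25;  E[N_5²] = Σ j²·p_5(j) = 49/25
Var[N_5] = 49/25 − (33/25)² = 136/625


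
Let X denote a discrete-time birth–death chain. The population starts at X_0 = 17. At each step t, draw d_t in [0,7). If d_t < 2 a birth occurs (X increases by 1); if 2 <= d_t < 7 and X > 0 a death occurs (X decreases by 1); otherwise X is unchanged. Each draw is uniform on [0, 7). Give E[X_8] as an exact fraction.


95/7

X can drop by at most 1 per step and X_0 = 17 > T = 8, so X_t >= 17 − t >= 9 > 0 for every t <= 8: the floor at 0 (the 'and X > 0' condition) never binds. Hence X_8 = X_0 + Σ_{t<8} Y_t with i.i.d. increments Y_t = y(d_t) ∈ {+1, −1, 0}.
Outcome values over d=0..6: [1, 1, -1, -1, -1, -1, -1]
Σy = -3, Σy² = 7, M = 7
μ = -3/7 = -3/7,  σ² = 7/7 − (-3/7)² = 40/49
E[X_8] = 17 + 8·(-3/7) = 95/7


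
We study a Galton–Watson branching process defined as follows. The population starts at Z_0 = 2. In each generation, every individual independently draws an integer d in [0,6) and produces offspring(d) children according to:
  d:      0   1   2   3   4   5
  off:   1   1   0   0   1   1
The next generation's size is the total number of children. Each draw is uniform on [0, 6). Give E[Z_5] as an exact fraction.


Outcome values over d=0..5: [1, 1, 0, 0, 1, 1]
Σy = 4, Σy² = 4, M = 6
μ = 4/6 = 2/3,  σ² = 4/6 − (2/3)² = 2/9
E[Z_0] = 2
E[Z_1] = 2/3·E[Z_0] = 4/3
E[Z_2] = 2/3·E[Z_1] = 8/9
E[Z_3] = 2/3·E[Z_2] = 16/27
E[Z_4] = 2/3·E[Z_3] = 32/81
E[Z_5] = 2/3·E[Z_4] = 64/243

64/243


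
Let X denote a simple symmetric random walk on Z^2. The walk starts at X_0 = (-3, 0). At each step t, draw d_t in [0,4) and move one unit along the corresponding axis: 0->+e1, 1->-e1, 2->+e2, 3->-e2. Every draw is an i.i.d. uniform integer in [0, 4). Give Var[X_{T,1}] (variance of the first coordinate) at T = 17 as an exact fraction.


17/2

Outcome values over d=0..3: [1, -1, 0, 0]
Σy = 0, Σy² = 2, M = 4
μ = 0/4 = 0,  σ² = 2/4 − (0)² = 1/2
Independent increments: Var[X_17] = 17·σ² = 17·(1/2) = 17/2


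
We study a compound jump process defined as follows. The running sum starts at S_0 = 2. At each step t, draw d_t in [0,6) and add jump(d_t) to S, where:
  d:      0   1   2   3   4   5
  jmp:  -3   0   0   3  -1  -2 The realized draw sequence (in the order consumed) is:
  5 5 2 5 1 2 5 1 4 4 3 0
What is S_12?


-8

t=0: S=2, d=5, jump=-2, S_1=0
t=1: S=0, d=5, jump=-2, S_2=-2
t=2: S=-2, d=2, jump=0, S_3=-2
t=3: S=-2, d=5, jump=-2, S_4=-4
t=4: S=-4, d=1, jump=0, S_5=-4
t=5: S=-4, d=2, jump=0, S_6=-4
t=6: S=-4, d=5, jump=-2, S_7=-6
t=7: S=-6, d=1, jump=0, S_8=-6
t=8: S=-6, d=4, jump=-1, S_9=-7
t=9: S=-7, d=4, jump=-1, S_10=-8
t=10: S=-8, d=3, jump=3, S_11=-5
t=11: S=-5, d=0, jump=-3, S_12=-8


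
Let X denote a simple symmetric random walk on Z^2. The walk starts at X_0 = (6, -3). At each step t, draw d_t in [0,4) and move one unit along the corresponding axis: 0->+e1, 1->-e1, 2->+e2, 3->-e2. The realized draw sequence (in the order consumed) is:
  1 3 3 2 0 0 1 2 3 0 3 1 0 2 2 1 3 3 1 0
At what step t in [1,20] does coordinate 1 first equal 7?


t=0: X=(6, -3), d=1 → -e1, X_1=(5, -3)
t=1: X=(5, -3), d=3 → -e2, X_2=(5, -4)
t=2: X=(5, -4), d=3 → -e2, X_3=(5, -5)
t=3: X=(5, -5), d=2 → +e2, X_4=(5, -4)
t=4: X=(5, -4), d=0 → +e1, X_5=(6, -4)
t=5: X=(6, -4), d=0 → +e1, X_6=(7, -4)
t=6: X=(7, -4), d=1 → -e1, X_7=(6, -4)
t=7: X=(6, -4), d=2 → +e2, X_8=(6, -3)
t=8: X=(6, -3), d=3 → -e2, X_9=(6, -4)
t=9: X=(6, -4), d=0 → +e1, X_10=(7, -4)
t=10: X=(7, -4), d=3 → -e2, X_11=(7, -5)
t=11: X=(7, -5), d=1 → -e1, X_12=(6, -5)
t=12: X=(6, -5), d=0 → +e1, X_13=(7, -5)
t=13: X=(7, -5), d=2 → +e2, X_14=(7, -4)
t=14: X=(7, -4), d=2 → +e2, X_15=(7, -3)
t=15: X=(7, -3), d=1 → -e1, X_16=(6, -3)
t=16: X=(6, -3), d=3 → -e2, X_17=(6, -4)
t=17: X=(6, -4), d=3 → -e2, X_18=(6, -5)
t=18: X=(6, -5), d=1 → -e1, X_19=(5, -5)
t=19: X=(5, -5), d=0 → +e1, X_20=(6, -5)

6


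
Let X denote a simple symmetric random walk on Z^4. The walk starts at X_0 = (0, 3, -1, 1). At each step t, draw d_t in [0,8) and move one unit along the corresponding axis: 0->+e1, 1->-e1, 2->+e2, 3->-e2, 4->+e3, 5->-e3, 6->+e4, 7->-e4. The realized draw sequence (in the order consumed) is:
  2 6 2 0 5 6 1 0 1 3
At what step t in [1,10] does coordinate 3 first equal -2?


5

t=0: X=(0, 3, -1, 1), d=2 → +e2, X_1=(0, 4, -1, 1)
t=1: X=(0, 4, -1, 1), d=6 → +e4, X_2=(0, 4, -1, 2)
t=2: X=(0, 4, -1, 2), d=2 → +e2, X_3=(0, 5, -1, 2)
t=3: X=(0, 5, -1, 2), d=0 → +e1, X_4=(1, 5, -1, 2)
t=4: X=(1, 5, -1, 2), d=5 → -e3, X_5=(1, 5, -2, 2)
t=5: X=(1, 5, -2, 2), d=6 → +e4, X_6=(1, 5, -2, 3)
t=6: X=(1, 5, -2, 3), d=1 → -e1, X_7=(0, 5, -2, 3)
t=7: X=(0, 5, -2, 3), d=0 → +e1, X_8=(1, 5, -2, 3)
t=8: X=(1, 5, -2, 3), d=1 → -e1, X_9=(0, 5, -2, 3)
t=9: X=(0, 5, -2, 3), d=3 → -e2, X_10=(0, 4, -2, 3)


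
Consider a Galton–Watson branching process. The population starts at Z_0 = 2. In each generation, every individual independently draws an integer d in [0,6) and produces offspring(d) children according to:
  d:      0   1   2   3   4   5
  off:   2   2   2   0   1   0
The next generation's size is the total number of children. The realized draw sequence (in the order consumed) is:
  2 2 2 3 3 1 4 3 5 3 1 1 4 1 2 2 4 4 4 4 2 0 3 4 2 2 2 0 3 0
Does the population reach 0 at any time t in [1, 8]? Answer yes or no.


no

gen 0: Z_0=2, draws=[2, 2], offspring=[2, 2], Z_1=4
gen 1: Z_1=4, draws=[2, 3, 3, 1], offspring=[2, 0, 0, 2], Z_2=4
gen 2: Z_2=4, draws=[4, 3, 5, 3], offspring=[1, 0, 0, 0], Z_3=1
gen 3: Z_3=1, draws=[1], offspring=[2], Z_4=2
gen 4: Z_4=2, draws=[1, 4], offspring=[2, 1], Z_5=3
gen 5: Z_5=3, draws=[1, 2, 2], offspring=[2, 2, 2], Z_6=6
gen 6: Z_6=6, draws=[4, 4, 4, 4, 2, 0], offspring=[1, 1, 1, 1, 2, 2], Z_7=8
gen 7: Z_7=8, draws=[3, 4, 2, 2, 2, 0, 3, 0], offspring=[0, 1, 2, 2, 2, 2, 0, 2], Z_8=11


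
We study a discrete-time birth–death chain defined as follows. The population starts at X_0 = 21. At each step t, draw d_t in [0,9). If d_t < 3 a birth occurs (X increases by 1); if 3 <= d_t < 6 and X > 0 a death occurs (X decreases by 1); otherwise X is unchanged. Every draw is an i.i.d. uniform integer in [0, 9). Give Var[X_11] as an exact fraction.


X can drop by at most 1 per step and X_0 = 21 > T = 11, so X_t >= 21 − t >= 10 > 0 for every t <= 11: the floor at 0 (the 'and X > 0' condition) never binds. Hence X_11 = X_0 + Σ_{t<11} Y_t with i.i.d. increments Y_t = y(d_t) ∈ {+1, −1, 0}.
Outcome values over d=0..8: [1, 1, 1, -1, -1, -1, 0, 0, 0]
Σy = 0, Σy² = 6, M = 9
μ = 0/9 = 0,  σ² = 6/9 − (0)² = 2/3
Independent increments: Var[X_11] = 11·σ² = 11·(2/3) = 22/3

22/3


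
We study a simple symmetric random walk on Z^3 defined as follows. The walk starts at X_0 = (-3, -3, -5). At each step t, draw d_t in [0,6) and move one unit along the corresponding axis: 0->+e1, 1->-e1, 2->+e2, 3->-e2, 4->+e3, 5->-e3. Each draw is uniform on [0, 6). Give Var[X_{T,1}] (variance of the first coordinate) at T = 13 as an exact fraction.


Outcome values over d=0..5: [1, -1, 0, 0, 0, 0]
Σy = 0, Σy² = 2, M = 6
μ = 0/6 = 0,  σ² = 2/6 − (0)² = 1/3
Independent increments: Var[X_13] = 13·σ² = 13·(1/3) = 13/3

13/3


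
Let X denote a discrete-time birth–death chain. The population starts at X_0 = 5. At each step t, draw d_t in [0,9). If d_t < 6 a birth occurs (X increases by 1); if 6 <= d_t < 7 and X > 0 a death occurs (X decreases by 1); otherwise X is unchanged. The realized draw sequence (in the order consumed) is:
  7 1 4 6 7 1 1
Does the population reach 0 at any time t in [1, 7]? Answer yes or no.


t=0: X=5, d=7 → hold, X_1=5
t=1: X=5, d=1 → birth, X_2=6
t=2: X=6, d=4 → birth, X_3=7
t=3: X=7, d=6 → death, X_4=6
t=4: X=6, d=7 → hold, X_5=6
t=5: X=6, d=1 → birth, X_6=7
t=6: X=7, d=1 → birth, X_7=8

no


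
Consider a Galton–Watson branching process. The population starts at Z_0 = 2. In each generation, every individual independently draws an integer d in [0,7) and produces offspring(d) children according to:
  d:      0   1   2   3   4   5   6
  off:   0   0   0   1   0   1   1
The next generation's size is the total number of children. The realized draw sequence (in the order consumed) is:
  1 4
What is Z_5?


gen 0: Z_0=2, draws=[1, 4], offspring=[0, 0], Z_1=0
gen 1: Z_1=0, draws=[], offspring=[], Z_2=0
gen 2: Z_2=0, draws=[], offspring=[], Z_3=0
gen 3: Z_3=0, draws=[], offspring=[], Z_4=0
gen 4: Z_4=0, draws=[], offspring=[], Z_5=0

0


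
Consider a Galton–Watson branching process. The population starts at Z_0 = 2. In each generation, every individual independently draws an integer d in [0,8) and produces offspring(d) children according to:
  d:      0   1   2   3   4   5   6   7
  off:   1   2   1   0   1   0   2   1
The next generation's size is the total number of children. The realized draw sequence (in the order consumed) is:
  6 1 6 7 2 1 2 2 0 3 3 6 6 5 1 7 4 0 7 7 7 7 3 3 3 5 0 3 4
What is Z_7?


gen 0: Z_0=2, draws=[6, 1], offspring=[2, 2], Z_1=4
gen 1: Z_1=4, draws=[6, 7, 2, 1], offspring=[2, 1, 1, 2], Z_2=6
gen 2: Z_2=6, draws=[2, 2, 0, 3, 3, 6], offspring=[1, 1, 1, 0, 0, 2], Z_3=5
gen 3: Z_3=5, draws=[6, 5, 1, 7, 4], offspring=[2, 0, 2, 1, 1], Z_4=6
gen 4: Z_4=6, draws=[0, 7, 7, 7, 7, 3], offspring=[1, 1, 1, 1, 1, 0], Z_5=5
gen 5: Z_5=5, draws=[3, 3, 5, 0, 3], offspring=[0, 0, 0, 1, 0], Z_6=1
gen 6: Z_6=1, draws=[4], offspring=[1], Z_7=1

1


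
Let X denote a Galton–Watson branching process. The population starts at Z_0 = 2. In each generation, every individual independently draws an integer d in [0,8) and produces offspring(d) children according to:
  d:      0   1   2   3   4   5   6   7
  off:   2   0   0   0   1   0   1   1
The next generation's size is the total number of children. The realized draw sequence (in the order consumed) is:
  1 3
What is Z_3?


0

gen 0: Z_0=2, draws=[1, 3], offspring=[0, 0], Z_1=0
gen 1: Z_1=0, draws=[], offspring=[], Z_2=0
gen 2: Z_2=0, draws=[], offspring=[], Z_3=0


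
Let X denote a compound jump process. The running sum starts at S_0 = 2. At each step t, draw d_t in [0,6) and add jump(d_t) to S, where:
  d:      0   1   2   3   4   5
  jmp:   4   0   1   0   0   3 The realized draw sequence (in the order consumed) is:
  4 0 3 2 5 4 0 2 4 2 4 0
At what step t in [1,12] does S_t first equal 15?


t=0: S=2, d=4, jump=0, S_1=2
t=1: S=2, d=0, jump=4, S_2=6
t=2: S=6, d=3, jump=0, S_3=6
t=3: S=6, d=2, jump=1, S_4=7
t=4: S=7, d=5, jump=3, S_5=10
t=5: S=10, d=4, jump=0, S_6=10
t=6: S=10, d=0, jump=4, S_7=14
t=7: S=14, d=2, jump=1, S_8=15
t=8: S=15, d=4, jump=0, S_9=15
t=9: S=15, d=2, jump=1, S_10=16
t=10: S=16, d=4, jump=0, S_11=16
t=11: S=16, d=0, jump=4, S_12=20

8


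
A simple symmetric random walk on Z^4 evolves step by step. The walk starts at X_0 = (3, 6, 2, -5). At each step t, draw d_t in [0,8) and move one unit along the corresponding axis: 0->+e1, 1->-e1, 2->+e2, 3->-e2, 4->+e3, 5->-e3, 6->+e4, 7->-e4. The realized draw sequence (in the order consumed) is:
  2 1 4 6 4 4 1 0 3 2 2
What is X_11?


t=0: X=(3, 6, 2, -5), d=2 → +e2, X_1=(3, 7, 2, -5)
t=1: X=(3, 7, 2, -5), d=1 → -e1, X_2=(2, 7, 2, -5)
t=2: X=(2, 7, 2, -5), d=4 → +e3, X_3=(2, 7, 3, -5)
t=3: X=(2, 7, 3, -5), d=6 → +e4, X_4=(2, 7, 3, -4)
t=4: X=(2, 7, 3, -4), d=4 → +e3, X_5=(2, 7, 4, -4)
t=5: X=(2, 7, 4, -4), d=4 → +e3, X_6=(2, 7, 5, -4)
t=6: X=(2, 7, 5, -4), d=1 → -e1, X_7=(1, 7, 5, -4)
t=7: X=(1, 7, 5, -4), d=0 → +e1, X_8=(2, 7, 5, -4)
t=8: X=(2, 7, 5, -4), d=3 → -e2, X_9=(2, 6, 5, -4)
t=9: X=(2, 6, 5, -4), d=2 → +e2, X_10=(2, 7, 5, -4)
t=10: X=(2, 7, 5, -4), d=2 → +e2, X_11=(2, 8, 5, -4)

(2, 8, 5, -4)


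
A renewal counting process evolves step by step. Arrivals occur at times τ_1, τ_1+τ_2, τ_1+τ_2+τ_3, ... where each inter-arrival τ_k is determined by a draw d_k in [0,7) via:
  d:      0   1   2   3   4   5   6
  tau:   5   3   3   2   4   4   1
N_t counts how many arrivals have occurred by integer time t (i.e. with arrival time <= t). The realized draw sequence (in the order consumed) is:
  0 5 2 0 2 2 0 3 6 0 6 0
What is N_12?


3

draw d_1=0: τ_1=5, arrival time A_1=5
draw d_2=5: τ_2=4, arrival time A_2=9
draw d_3=2: τ_3=3, arrival time A_3=12
draw d_4=0: τ_4=5, arrival time A_4=17
draw d_5=2: τ_5=3, arrival time A_5=20
draw d_6=2: τ_6=3, arrival time A_6=23
draw d_7=0: τ_7=5, arrival time A_7=28
draw d_8=3: τ_8=2, arrival time A_8=30
draw d_9=6: τ_9=1, arrival time A_9=31
draw d_10=0: τ_10=5, arrival time A_10=36
draw d_11=6: τ_11=1, arrival time A_11=37
draw d_12=0: τ_12=5, arrival time A_12=42
N_t over t=0..12: 0:0 1:0 2:0 3:0 4:0 5:1 6:1 7:1 8:1 9:2 10:2 11:2 12:3


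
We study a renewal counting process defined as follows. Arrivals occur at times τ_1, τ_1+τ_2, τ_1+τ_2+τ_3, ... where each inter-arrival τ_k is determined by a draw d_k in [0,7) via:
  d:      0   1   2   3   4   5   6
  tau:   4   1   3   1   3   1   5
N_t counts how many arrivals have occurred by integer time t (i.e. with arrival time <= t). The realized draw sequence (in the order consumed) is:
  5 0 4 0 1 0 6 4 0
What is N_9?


3

draw d_1=5: τ_1=1, arrival time A_1=1
draw d_2=0: τ_2=4, arrival time A_2=5
draw d_3=4: τ_3=3, arrival time A_3=8
draw d_4=0: τ_4=4, arrival time A_4=12
draw d_5=1: τ_5=1, arrival time A_5=13
draw d_6=0: τ_6=4, arrival time A_6=17
draw d_7=6: τ_7=5, arrival time A_7=22
draw d_8=4: τ_8=3, arrival time A_8=25
draw d_9=0: τ_9=4, arrival time A_9=29
N_t over t=0..9: 0:0 1:1 2:1 3:1 4:1 5:2 6:2 7:2 8:3 9:3
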